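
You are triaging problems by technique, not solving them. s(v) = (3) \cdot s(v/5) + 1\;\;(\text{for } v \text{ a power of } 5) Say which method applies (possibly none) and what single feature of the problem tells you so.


Verdict: the master substitution — the argument shrinks by the factor 5, so measure the index on a logarithmic scale and the recursion becomes a shift.


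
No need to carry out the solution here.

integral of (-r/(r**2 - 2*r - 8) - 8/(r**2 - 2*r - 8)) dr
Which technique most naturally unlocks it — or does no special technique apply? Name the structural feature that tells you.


Technique: partial fractions — the factorization of r**2 - 2*r - 8 is the whole battle; after it, each term is a table integral.


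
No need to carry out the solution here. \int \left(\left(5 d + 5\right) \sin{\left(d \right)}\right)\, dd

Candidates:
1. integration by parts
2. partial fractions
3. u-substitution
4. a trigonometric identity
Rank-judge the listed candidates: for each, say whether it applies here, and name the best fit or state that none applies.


Technique: integration by parts — 5 d + 5 dies after finitely many derivatives while \sin{\left(d \right)} cycles under integration — the tabular/parts setup.
- integration by parts: applicable, and directly so.
- partial fractions — the expression is not a ratio of polynomials that decomposes further.
- u-substitution: no subexpression of the integrand serves as a whole-integral substitution inner — individual terms may offer their own, but none carries its derivative as a factor of the full integrand; a working change of variable would have to be constructed from outside the expression.
- a trigonometric identity: the trigonometric factor has no even power to reduce and no cross-frequency product to convert — the standard power-reduction and product-to-sum identities do not engage it.


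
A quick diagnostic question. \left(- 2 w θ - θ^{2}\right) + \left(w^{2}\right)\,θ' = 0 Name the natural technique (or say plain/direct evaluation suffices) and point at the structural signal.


Method: the homogeneous substitution — scaling w and θ together leaves the slope fixed — it depends only on θ/w, so substitute the ratio. This doubles as a Bernoulli equation in the unknown as written; the homogeneous route needs no setup at all.


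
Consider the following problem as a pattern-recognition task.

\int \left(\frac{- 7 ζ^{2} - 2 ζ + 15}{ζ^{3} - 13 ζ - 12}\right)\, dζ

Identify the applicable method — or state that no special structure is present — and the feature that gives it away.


Verdict: partial fractions — the integrand is a proper rational function and its denominator ζ^{3} - 13 ζ - 12 factors into distinct pieces, so it splits into simple fractions.


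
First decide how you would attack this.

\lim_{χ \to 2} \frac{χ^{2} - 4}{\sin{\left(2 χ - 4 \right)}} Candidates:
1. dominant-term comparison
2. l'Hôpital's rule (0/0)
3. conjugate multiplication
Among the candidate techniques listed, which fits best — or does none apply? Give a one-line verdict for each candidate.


Diagnosis: l'Hôpital's rule (0/0) — numerator and denominator both vanish at 2 — a genuine 0/0 form, which is exactly when l'Hôpital applies. Expanding numerator and denominator to first order gives the same value — the rule automates exactly that.
- dominant-term comparison — no ranking of term growth rates resolves the limit here.
- l'Hôpital's rule (0/0): applies; the problem has the shape this method handles.
- conjugate multiplication — there are no radicals in tension whose conjugate would simplify matters.


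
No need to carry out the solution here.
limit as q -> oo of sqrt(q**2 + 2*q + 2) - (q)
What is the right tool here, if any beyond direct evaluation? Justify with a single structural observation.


Best approach: conjugate multiplication — divergence minus divergence hides a finite answer — expose it by pairing sqrt(q**2 + 2*q + 2) - q with its conjugate.


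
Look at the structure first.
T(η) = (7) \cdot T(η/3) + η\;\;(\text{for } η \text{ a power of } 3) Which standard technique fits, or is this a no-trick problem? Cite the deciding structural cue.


Technique: the master substitution — the argument shrinks by the factor 3, so measure the index on a logarithmic scale and the recursion becomes a shift.


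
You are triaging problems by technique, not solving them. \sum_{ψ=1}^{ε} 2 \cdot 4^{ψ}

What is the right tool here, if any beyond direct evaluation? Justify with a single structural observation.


Verdict: the geometric series formula — consecutive terms stand in a fixed index-free ratio — the geometric sum formula closes it.


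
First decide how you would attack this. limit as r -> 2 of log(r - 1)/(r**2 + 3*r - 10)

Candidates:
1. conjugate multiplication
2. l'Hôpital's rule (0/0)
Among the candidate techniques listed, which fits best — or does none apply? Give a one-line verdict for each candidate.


Verdict: l'Hôpital's rule (0/0) — substituting 2 gives 0 over 0; differentiate top and bottom once and re-evaluate. The standard small-argument limits would also carry it; the rule is the systematic route.
- conjugate multiplication — the conjugate move applies to radical differences, which this is not.
- l'Hôpital's rule (0/0) — yes, a natural case for it.


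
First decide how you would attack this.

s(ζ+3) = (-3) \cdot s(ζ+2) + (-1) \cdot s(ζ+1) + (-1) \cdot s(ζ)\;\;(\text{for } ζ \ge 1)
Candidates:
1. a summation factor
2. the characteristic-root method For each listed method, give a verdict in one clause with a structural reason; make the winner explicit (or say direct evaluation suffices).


Diagnosis: the characteristic-root method — fixed numeric weights on consecutive terms and no forcing term added: the root method in its home territory.
- a summation factor — a summation factor telescopes one-step recursions; this one carries higher-order memory.
- the characteristic-root method — a fit — the right tool for this form.


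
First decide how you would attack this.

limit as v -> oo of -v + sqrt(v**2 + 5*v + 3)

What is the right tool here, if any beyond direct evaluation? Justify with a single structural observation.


Best approach: conjugate multiplication — neither sqrt(v**2 + 5*v + 3) nor v converges alone, so rewrite their difference as a conjugate-rationalized quotient first.


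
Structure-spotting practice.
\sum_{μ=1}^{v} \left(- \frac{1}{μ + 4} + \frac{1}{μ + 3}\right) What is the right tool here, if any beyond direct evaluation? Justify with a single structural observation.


Best approach: telescoping — the piece each term subtracts is \frac{1}{μ + 3} advanced by one index, and it reappears with a plus sign leading the following term — the sum collapses to its boundary terms.


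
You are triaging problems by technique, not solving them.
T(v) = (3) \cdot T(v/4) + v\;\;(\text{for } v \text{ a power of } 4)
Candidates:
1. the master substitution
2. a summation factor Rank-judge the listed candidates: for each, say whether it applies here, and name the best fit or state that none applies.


Technique: the master substitution — treat m = log base 4 of v as the new clock: one recursion step advances m by one while v scales by 4.
- the master substitution: yes — fits the structure here.
- a summation factor: a divided-index call is outside the fixed-shift first-order family a summation factor normalizes.


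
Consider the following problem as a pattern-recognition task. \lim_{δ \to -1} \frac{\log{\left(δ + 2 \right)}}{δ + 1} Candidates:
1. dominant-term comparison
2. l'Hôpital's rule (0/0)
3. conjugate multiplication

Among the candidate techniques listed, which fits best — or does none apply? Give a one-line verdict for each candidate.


Best approach: l'Hôpital's rule (0/0) — both numerator and denominator vanish at -1: the genuine 0/0 indeterminate that l'Hôpital exists for. One could equally expand both pieces locally and compare leading terms; the rule does that in one stroke.
- dominant-term comparison: no dominant power emerges to decide the limit by degree comparison.
- l'Hôpital's rule (0/0) — yes — fits the structure here.
- conjugate multiplication: there are no radicals in tension whose conjugate would simplify matters.


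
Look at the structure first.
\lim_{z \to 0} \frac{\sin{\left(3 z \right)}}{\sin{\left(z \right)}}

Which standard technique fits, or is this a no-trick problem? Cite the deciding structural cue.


Best approach: l'Hôpital's rule (0/0) — the 0/0 form at 0 is the signature situation for l'Hôpital's rule. One could equally expand both pieces locally and compare leading terms; the rule does that in one stroke.


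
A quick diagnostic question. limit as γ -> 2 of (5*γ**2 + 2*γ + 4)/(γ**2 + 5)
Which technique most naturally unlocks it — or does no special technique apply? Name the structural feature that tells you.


Best approach: no special technique — the function is continuous at 2; evaluation is itself the limit, no machinery required.


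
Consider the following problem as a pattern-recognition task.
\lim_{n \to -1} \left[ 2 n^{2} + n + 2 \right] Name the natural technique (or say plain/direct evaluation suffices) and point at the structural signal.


Best approach: no special technique — nothing blocks direct substitution at -1: plug in and finish.


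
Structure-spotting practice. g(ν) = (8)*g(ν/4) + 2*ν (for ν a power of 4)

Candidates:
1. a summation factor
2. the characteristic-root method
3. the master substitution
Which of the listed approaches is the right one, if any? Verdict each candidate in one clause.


Best approach: the master substitution — index division is the fingerprint: ν/4 in the recursive call means substitute ν = 4^m.
- a summation factor — the recursion divides its index rather than shifting it — there is no previous-term chain for a summation factor to telescope.
- the characteristic-root method: the recursion divides its index rather than shifting it — outside the constant-shift family the root method covers.
- the master substitution — applicable, and directly so.


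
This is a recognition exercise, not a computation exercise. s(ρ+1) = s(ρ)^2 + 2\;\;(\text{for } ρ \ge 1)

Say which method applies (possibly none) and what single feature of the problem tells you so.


Diagnosis: no special technique — each new value is a nonlinear function of earlier ones — scaling arguments and superposition both fail.


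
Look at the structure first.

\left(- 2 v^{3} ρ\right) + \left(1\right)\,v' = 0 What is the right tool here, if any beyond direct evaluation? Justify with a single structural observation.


Diagnosis: separation of variables — separating collects all v-dependence with the derivative and leaves all ρ-dependence opposite: variables separate.


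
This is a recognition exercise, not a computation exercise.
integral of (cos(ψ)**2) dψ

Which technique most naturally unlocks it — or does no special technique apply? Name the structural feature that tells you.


Diagnosis: a trigonometric identity — cos(ψ)**2 is an even power — the power-reduction identity rewrites it into first-degree cosines.


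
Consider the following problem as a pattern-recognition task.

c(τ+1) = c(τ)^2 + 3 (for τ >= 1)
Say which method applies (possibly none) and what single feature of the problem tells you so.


Technique: no special technique — once the recursion is nonlinear, characteristic roots, master substitutions, and summation factors are all off the table.


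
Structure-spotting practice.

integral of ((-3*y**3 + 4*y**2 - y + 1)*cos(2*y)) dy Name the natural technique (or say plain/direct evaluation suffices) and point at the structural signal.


Technique: integration by parts — differentiate -3*y**3 + 4*y**2 - y + 1, integrate cos(2*y): each pass lowers the polynomial degree, so parts terminates.


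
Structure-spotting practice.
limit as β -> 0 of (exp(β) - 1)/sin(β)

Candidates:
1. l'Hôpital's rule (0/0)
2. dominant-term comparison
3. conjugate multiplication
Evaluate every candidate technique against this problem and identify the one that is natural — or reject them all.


Diagnosis: l'Hôpital's rule (0/0) — numerator and denominator both vanish at 0 — a genuine 0/0 form, which is exactly when l'Hôpital applies. Known elementary limits would finish this too — the rule just bypasses the case analysis.
- l'Hôpital's rule (0/0): a fit — the right tool for this form.
- dominant-term comparison: this limit is not decided by comparing leading-term growth at infinity.
- conjugate multiplication: no difference of divergent radicals appears, so rationalizing has nothing to cancel.


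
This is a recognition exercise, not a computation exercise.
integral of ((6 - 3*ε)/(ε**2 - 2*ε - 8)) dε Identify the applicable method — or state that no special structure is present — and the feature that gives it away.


Best approach: partial fractions — ε**2 - 2*ε - 8 splits into linear pieces, so the quotient is a sum of simple fractions — decompose before integrating.


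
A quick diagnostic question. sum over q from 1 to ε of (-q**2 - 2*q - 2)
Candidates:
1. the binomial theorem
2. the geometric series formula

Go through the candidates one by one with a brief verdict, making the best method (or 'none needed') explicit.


Diagnosis: no special technique — Faulhaber territory: sum each constant-multiple power of q with its closed-form formula, no trick required.
- the binomial theorem — no binomial coefficients pair with matched powers.
- the geometric series formula: dividing successive terms gives an index-dependent quantity, not a constant.


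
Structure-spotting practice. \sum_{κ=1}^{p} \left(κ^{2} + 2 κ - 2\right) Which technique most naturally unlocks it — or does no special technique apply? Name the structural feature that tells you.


Best approach: no special technique — no ratio, no shift structure, no binomial pattern: sum the constant-multiple powers of κ with known formulas.


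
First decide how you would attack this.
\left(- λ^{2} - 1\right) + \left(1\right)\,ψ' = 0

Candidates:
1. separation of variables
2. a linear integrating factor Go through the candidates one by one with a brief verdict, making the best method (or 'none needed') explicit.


Method: no special technique — with ψ absent the equation is not coupled at all: direct integration in λ.
- separation of variables: separation is only trivially available — with the unknown absent from the slope this is a direct integration, not a separation problem.
- a linear integrating factor — the linear template holds only trivially here (the unknown is absent, so the coefficient is zero) — the method is not the natural label.


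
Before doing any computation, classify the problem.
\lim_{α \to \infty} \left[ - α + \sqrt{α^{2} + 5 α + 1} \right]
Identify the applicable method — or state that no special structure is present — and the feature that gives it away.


Best approach: conjugate multiplication — neither \sqrt{α^{2} + 5 α + 1} nor α converges alone, so rewrite their difference as a conjugate-rationalized quotient first.


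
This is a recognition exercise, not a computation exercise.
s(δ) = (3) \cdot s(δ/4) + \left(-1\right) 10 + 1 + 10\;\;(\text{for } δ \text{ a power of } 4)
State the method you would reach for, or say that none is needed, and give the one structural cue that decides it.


Verdict: the master substitution — the argument shrinks by the factor 4, so measure the index on a logarithmic scale and the recursion becomes a shift.


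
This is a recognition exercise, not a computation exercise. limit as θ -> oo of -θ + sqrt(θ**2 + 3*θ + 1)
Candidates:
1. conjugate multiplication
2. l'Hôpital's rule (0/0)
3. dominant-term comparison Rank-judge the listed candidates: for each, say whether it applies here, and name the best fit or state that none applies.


Method: conjugate multiplication — the ∞ − ∞ radical form is the exact trigger for the conjugate maneuver.
- conjugate multiplication: a fit — the right tool for this form.
- l'Hôpital's rule (0/0) — the expression is a difference driving to ∞ − ∞, not a 0/0 quotient — there is no ratio for the rule to differentiate.
- dominant-term comparison: this limit is not decided by comparing leading-term growth at infinity.


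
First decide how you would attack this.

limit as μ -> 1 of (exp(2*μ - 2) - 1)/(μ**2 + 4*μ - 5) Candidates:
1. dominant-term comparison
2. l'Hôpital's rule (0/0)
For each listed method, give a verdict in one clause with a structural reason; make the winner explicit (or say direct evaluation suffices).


Best approach: l'Hôpital's rule (0/0) — numerator and denominator both vanish at 1 — a genuine 0/0 form, which is exactly when l'Hôpital applies. A local series expansion at the point resolves it as well; the rule is the packaged version of that step.
- dominant-term comparison: leading-power comparison does not apply to this form.
- l'Hôpital's rule (0/0): yes, a natural case for it.


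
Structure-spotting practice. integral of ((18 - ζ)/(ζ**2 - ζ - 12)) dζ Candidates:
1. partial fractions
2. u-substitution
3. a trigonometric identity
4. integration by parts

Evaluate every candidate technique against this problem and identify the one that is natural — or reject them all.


Technique: partial fractions — the bottom factors while the top stays lower-degree — split into simple fractions and integrate piece by piece.
- partial fractions: applies; the problem has the shape this method handles.
- u-substitution — no subexpression of the integrand serves as a whole-integral substitution inner — individual terms may offer their own, but none carries its derivative as a factor of the full integrand; a working change of variable would have to be constructed from outside the expression.
- a trigonometric identity — there is no trigonometric structure at all — the integrand carries no sine or cosine to rewrite.
- integration by parts — the nonconstant-polynomial-times-standard-kernel pattern (an exp, sine, cosine, or logarithm partner) is absent.


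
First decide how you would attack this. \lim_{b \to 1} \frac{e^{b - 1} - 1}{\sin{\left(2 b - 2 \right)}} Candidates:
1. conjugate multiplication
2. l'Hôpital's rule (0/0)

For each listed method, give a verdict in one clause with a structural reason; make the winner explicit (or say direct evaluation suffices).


Diagnosis: l'Hôpital's rule (0/0) — both numerator and denominator vanish at 1: the genuine 0/0 indeterminate that l'Hôpital exists for. Known elementary limits would finish this too — the rule just bypasses the case analysis.
- conjugate multiplication: there are no radicals in tension whose conjugate would simplify matters.
- l'Hôpital's rule (0/0): a fit — the right tool for this form.


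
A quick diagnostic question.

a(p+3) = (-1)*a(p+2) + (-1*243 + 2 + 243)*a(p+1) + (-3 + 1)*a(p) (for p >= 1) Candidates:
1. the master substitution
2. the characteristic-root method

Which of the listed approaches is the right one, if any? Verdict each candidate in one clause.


Verdict: the characteristic-root method — shift-invariance with fixed coefficients calls for exponential trials; the characteristic polynomial finds every r^p.
- the master substitution: there is no divide-the-index recursive argument.
- the characteristic-root method: yes, a natural case for it.


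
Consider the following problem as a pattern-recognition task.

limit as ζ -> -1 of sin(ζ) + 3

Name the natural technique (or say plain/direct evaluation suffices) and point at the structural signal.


Best approach: no special technique — no denominator vanishes and nothing blows up at -1: direct substitution is the whole computation.


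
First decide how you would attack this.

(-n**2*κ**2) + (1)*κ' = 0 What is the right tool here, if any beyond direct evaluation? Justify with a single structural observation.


Method: separation of variables — solved for the derivative, the right side splits multiplicatively into a function of each variable alone — divide and integrate each side.


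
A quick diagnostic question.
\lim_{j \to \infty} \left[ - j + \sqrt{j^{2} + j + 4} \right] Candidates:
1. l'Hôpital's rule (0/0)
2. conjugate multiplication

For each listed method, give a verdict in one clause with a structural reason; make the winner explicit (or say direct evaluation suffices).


Diagnosis: conjugate multiplication — an infinity-minus-infinity difference with a surviving radical — multiply by the conjugate to cancel the divergence.
- l'Hôpital's rule (0/0) — substitution produces ∞ − ∞ rather than a vanishing quotient; the rule needs a 0/0 ratio to act on.
- conjugate multiplication: yes, a natural case for it.


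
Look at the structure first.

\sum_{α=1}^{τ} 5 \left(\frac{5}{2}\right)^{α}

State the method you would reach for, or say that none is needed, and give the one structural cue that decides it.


Method: the geometric series formula — term-over-term division gives \frac{5}{2} every time — index-free ratio, geometric sum formula applies.


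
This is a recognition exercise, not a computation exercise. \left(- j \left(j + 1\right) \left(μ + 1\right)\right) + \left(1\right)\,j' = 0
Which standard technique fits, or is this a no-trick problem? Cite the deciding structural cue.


Method: separation of variables — all dependence on the two variables factors apart, the defining separable shape. Rearranged, this also fits the Bernoulli template directly; separation reads the product structure as given.


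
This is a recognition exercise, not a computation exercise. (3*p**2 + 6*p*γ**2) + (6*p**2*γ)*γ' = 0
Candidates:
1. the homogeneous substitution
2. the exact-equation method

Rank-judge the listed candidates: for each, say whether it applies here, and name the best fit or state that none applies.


Method: the exact-equation method — the cross partial derivatives of 3*p**2 + 6*p*γ**2 and 6*p**2*γ agree, so the left side is the total differential of one potential in p and γ.
- the homogeneous substitution — the slope is not a function of the ratio of the variables alone.
- the exact-equation method — applicable, and directly so.


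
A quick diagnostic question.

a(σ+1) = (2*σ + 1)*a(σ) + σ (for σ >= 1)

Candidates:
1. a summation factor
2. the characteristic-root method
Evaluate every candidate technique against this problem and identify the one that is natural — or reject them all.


Technique: a summation factor — first-order linear but the coefficient 2*σ + 1 moves with the index — divide by the cumulative product and telescope.
- a summation factor — yes, a natural case for it.
- the characteristic-root method — the coefficients vary with the index, breaking the constant-coefficient structure the method needs.


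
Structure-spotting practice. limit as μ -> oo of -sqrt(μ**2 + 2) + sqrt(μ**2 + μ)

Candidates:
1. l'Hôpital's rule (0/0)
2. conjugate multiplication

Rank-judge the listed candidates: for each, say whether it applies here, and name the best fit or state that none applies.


Best approach: conjugate multiplication — two divergent pieces with a minus sign between them and a radical in the mix: rationalize sqrt(μ**2 + μ) - sqrt(μ**2 + 2) before any limit law applies.
- l'Hôpital's rule (0/0) — no quotient structure at all: the clash is ∞ minus ∞, which rationalizing converts into a tractable ratio.
- conjugate multiplication: applicable, and directly so.


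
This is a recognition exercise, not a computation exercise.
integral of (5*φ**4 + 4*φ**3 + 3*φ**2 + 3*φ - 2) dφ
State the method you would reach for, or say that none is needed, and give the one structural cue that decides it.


Best approach: no special technique — scan for structure and find none: constant multiples of powers of φ, integrate directly.


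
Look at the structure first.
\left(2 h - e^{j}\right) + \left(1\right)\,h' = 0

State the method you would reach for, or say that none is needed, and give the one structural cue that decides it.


Technique: a linear integrating factor — linear in the unknown with genuine forcing: multiply through by the exponential of the integrated coefficient and the left side closes into one derivative.


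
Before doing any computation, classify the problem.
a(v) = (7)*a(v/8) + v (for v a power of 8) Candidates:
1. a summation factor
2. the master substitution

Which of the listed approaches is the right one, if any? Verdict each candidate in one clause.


Best approach: the master substitution — divide-the-index recursion (v/8 inside the call) straightens out once the index is rewritten as 8^m.
- a summation factor: the recursion divides its index rather than shifting it — there is no previous-term chain for a summation factor to telescope.
- the master substitution: yes, a natural case for it.


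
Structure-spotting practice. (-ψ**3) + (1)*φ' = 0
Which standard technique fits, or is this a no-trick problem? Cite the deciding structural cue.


Method: no special technique — solved for the derivative, φ never appears on the right — this is a direct integration in ψ, not a differential-equations problem at heart.


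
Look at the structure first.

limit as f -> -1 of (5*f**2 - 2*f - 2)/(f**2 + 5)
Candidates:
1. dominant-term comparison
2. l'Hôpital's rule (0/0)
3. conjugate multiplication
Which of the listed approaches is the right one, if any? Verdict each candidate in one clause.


Diagnosis: no special technique — the function is continuous at -1; evaluation is itself the limit, no machinery required.
- dominant-term comparison — this limit is not decided by comparing leading-term growth at infinity.
- l'Hôpital's rule (0/0) — substituting the point gives a finite value outright — there is no indeterminate clash to repair.
- conjugate multiplication: no difference of divergent radicals appears, so rationalizing has nothing to cancel.


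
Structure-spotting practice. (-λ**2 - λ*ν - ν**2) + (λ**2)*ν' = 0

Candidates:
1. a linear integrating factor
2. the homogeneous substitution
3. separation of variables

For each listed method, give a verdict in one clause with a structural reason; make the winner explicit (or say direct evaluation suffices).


Best approach: the homogeneous substitution — the slope's numerator and denominator share total degree; set v = ν/λ and the equation drops to separable form.
- a linear integrating factor: the unknown enters nonlinearly (through a power, a denominator, or a transcendental function), which the linear integrating-factor recipe cannot absorb as-is — any repair would come from a preliminary substitution, not the factor.
- the homogeneous substitution — applies; the problem has the shape this method handles.
- separation of variables: the two dependences are entangled, not a clean product of one-variable pieces.


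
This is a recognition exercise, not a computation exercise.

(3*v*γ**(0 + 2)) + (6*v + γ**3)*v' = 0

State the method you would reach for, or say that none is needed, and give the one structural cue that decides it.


Diagnosis: the exact-equation method — equality of cross partials is the green light — assemble the potential function term by term.


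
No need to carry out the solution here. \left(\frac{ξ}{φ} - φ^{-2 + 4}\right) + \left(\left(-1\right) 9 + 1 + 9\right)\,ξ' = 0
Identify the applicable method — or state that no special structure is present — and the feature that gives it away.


Diagnosis: a linear integrating factor — linear in the unknown with genuine forcing: multiply through by the exponential of the integrated coefficient and the left side closes into one derivative.


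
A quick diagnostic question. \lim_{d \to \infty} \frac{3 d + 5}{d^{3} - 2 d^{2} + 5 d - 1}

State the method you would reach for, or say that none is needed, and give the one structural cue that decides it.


Verdict: dominant-term comparison — growth-rate triage: the leading powers of d decide the limit, everything else is noise. Viewed as a single quotient this is an ∞/∞ form — an at-infinity application of l'Hôpital's rule would also resolve it; comparing leading growth reads the answer without differentiating.


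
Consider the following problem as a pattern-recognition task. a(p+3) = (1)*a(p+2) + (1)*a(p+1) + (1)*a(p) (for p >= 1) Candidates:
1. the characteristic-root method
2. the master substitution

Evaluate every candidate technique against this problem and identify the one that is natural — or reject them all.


Method: the characteristic-root method — try a geometric ansatz r^p: constant coefficients turn the recurrence into one polynomial equation in r.
- the characteristic-root method: yes — fits the structure here.
- the master substitution — the recursion steps by a constant offset, so exponential reindexing is pointless.


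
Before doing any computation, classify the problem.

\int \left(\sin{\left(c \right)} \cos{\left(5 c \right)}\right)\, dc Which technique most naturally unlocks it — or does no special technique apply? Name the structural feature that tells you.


Diagnosis: a trigonometric identity — two sinusoids at different rates multiply in \sin{\left(c \right)} \cos{\left(5 c \right)}; the product-to-sum identity uncouples them.


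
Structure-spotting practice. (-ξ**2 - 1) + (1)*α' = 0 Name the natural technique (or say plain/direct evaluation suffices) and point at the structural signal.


Verdict: no special technique — the slope is a function of ξ alone, so integrate both sides directly.


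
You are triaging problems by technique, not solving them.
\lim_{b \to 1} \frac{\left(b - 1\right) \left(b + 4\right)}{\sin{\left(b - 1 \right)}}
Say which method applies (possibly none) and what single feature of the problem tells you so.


Diagnosis: l'Hôpital's rule (0/0) — plug in 1: top and bottom both hit zero, so differentiate each and retry. Expanding numerator and denominator to first order gives the same value — the rule automates exactly that.


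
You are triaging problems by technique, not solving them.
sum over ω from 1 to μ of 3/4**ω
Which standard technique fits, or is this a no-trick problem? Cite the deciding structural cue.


Best approach: the geometric series formula — consecutive terms stand in a fixed index-free ratio — the geometric sum formula closes it.


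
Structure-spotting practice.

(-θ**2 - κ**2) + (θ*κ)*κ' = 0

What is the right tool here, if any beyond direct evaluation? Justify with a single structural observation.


Technique: the homogeneous substitution — the slope is degree-zero homogeneous: the ratio substitution v = κ/θ collapses it. A Bernoulli substitution is a fair alternative on this equation directly; the homogeneous reading takes it as given.


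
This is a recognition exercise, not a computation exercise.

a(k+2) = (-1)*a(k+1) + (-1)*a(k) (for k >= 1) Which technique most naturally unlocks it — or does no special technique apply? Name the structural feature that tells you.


Technique: the characteristic-root method — this is the constant-coefficient homogeneous case — the whole solution in k reduces to a polynomial's roots.


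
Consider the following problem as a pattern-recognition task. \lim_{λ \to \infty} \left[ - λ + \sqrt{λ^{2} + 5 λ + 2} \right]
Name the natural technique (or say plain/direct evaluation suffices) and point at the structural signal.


Method: conjugate multiplication — divergence minus divergence hides a finite answer — expose it by pairing \sqrt{λ^{2} + 5 λ + 2} - λ with its conjugate.


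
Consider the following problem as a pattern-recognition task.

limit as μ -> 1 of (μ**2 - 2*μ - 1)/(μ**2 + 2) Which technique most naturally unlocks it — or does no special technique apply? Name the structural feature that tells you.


Method: no special technique — no vanishing denominator and no indeterminate clash at the point — evaluation is immediate.


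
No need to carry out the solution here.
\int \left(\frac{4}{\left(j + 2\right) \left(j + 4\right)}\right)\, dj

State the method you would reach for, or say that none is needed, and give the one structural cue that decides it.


Best approach: partial fractions — a proper rational integrand whose denominator splits into simpler factors — decompose into partial fractions first.


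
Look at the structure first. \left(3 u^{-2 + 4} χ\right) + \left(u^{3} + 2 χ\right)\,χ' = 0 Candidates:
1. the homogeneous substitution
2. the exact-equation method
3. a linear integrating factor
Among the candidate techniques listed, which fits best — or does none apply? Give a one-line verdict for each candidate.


Verdict: the exact-equation method — because the two cross partials coincide, the form is conservative as written — recover its potential in (u, χ).
- the homogeneous substitution: solved for the derivative, the right side changes under joint scaling of the two variables.
- the exact-equation method: applicable, and directly so.
- a linear integrating factor — the unknown enters nonlinearly (through a power, a denominator, or a transcendental function), which the linear integrating-factor recipe cannot absorb as-is — any repair would come from a preliminary substitution, not the factor.


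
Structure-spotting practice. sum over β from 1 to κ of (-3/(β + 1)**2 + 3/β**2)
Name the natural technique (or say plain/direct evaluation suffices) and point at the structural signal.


Best approach: telescoping — the generic term is a one-step difference of 3/β**2, so partial sums shortcut to endpoint evaluation.


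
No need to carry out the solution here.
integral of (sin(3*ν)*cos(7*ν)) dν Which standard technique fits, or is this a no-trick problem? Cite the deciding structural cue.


Verdict: a trigonometric identity — split sin(3*ν)*cos(7*ν) with the angle-addition identities: the resulting sum integrates term by term.


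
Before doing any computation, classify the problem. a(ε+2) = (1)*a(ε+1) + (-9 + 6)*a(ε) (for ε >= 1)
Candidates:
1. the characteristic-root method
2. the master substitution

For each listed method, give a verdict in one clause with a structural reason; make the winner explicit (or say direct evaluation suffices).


Best approach: the characteristic-root method — because shifting ε leaves the equation's coefficients unchanged, exponential trials reduce it to algebra.
- the characteristic-root method — a fit — the right tool for this form.
- the master substitution: the recursion shifts the index rather than dividing it.


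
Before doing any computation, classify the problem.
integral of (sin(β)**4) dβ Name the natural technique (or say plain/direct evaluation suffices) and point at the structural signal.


Best approach: a trigonometric identity — an even power like sin(β)**4 flattens under the half-angle identity into first-degree cosines you can integrate directly.


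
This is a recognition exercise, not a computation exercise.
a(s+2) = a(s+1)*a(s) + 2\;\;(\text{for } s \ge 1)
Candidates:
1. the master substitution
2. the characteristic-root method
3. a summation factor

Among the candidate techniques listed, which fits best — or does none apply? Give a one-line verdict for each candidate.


Diagnosis: no special technique — the unknown enters the rule nonlinearly, not as a weighted sum — no linear method is even well-posed.
- the master substitution — no fixed divisor shrinks the index between calls.
- the characteristic-root method — the recursion is nonlinear in the sequence values, so no linear-modes ansatz applies.
- a summation factor: no summation factor applies — the rule is not linear in the sequence values.


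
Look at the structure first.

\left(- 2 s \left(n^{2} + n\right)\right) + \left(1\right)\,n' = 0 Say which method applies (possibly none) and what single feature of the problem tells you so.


Diagnosis: separation of variables — separating collects all n-dependence with the derivative and leaves all s-dependence opposite: variables separate. This doubles as a Bernoulli equation in the unknown as written; dividing and integrating works on it directly.


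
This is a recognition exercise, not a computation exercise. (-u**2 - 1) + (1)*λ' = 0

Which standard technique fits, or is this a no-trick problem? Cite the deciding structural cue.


Technique: no special technique — the slope is a function of u alone, so integrate both sides directly.


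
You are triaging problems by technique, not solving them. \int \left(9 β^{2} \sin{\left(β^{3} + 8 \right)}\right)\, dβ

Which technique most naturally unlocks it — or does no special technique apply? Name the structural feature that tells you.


Method: u-substitution — the only nontrivial dependence routes through β^{3} + 8, whose derivative supplies the leftover factor up to a constant multiple — u = β^{3} + 8 flattens it.


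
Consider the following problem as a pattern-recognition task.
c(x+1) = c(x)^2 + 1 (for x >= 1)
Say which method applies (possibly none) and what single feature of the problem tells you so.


Method: no special technique — each new value is a nonlinear function of earlier ones — scaling arguments and superposition both fail.


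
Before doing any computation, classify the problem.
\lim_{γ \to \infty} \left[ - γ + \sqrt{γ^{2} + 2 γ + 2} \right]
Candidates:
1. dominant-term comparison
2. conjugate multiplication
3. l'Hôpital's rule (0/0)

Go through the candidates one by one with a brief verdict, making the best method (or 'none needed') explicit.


Best approach: conjugate multiplication — infinity minus infinity with a radical in play — multiply by the conjugate so the divergences of \sqrt{γ^{2} + 2 γ + 2} and γ annihilate.
- dominant-term comparison — leading-power comparison does not apply to this form.
- conjugate multiplication: yes — fits the structure here.
- l'Hôpital's rule (0/0) — no quotient structure at all: the clash is ∞ minus ∞, which rationalizing converts into a tractable ratio.


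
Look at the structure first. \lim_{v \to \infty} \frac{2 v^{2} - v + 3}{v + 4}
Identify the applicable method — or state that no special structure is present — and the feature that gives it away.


Method: dominant-term comparison — as v grows, only the highest-degree terms matter — compare leading terms and read the limit off. Differentiating the expression as a single quotient would eventually settle it as well; matching dominant growth settles it immediately.


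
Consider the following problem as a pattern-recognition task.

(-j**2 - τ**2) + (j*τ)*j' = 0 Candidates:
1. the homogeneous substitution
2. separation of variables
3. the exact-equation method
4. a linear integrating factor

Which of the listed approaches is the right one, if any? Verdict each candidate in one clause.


Method: the homogeneous substitution — the slope's numerator and denominator have matching total degree, so it depends only on j/τ and the ratio substitution collapses it. A Bernoulli substitution is a fair alternative on this equation directly; the homogeneous reading takes it as given.
- the homogeneous substitution — yes, a natural case for it.
- separation of variables — the two dependences do not factor apart.
- the exact-equation method — the mixed-partials test fails on this split — it is not an exact differential as presented.
- a linear integrating factor — a nonlinear term in the unknown puts this outside the integrating-factor template.


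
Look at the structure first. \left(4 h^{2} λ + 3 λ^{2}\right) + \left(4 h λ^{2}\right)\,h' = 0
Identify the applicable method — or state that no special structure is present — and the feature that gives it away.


Best approach: the exact-equation method — the cross partial derivatives of 4 h^{2} λ + 3 λ^{2} and 4 h λ^{2} agree, so the left side is the total differential of one potential in λ and h.
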